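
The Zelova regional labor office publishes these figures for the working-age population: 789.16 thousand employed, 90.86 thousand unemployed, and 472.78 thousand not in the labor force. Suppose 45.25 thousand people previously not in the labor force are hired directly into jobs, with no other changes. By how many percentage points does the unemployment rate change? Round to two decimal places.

Initially, labor force = 789.16 + 90.86 = 880.02 thousand, so u = 90.86/880.02 = 10.32%.
After the change, employed and labor force both rise by 45.25; unemployed unchanged → E = 834.41, U = 90.86, labor force = 925.27 thousand.
New unemployment rate = 90.86 / 925.27 = 9.82%.
Change = 9.82% − 10.32% = −0.50 percentage points.

The unemployment rate changes by −0.50 percentage points.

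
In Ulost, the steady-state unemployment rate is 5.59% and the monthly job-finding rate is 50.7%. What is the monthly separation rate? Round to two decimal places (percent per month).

From u* = s/(s+f): s = u·f/(1−u).
s = 0.0559 × 50.7 / (1 − 0.0559) = 2.8341 / 0.9441 ≈ 3.00% per month.

Separation rate ≈ 3.00% per month.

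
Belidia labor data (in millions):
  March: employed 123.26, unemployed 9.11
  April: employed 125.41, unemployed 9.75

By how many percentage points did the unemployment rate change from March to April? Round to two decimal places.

March: labor force = 123.26 + 9.11 = 132.37; u = 9.11/132.37 = 6.88%.
April: labor force = 125.41 + 9.75 = 135.16; u = 9.75/135.16 = 7.21%.
Change = 7.21% − 6.88% = +0.33 pp.

The unemployment rate changed by +0.33 percentage points.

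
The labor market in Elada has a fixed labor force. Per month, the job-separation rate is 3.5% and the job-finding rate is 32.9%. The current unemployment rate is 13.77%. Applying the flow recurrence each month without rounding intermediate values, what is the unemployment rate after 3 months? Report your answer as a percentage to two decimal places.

Unemployment rate after three months ≈ 10.68%.

With a fixed labor force, u_{t+1} = u_t + s·(1−u_t) − f·u_t = u_t·(1−s−f) + s.
Here 1−s−f = 0.636 and s = 0.035.
u_1 = 0.137700 × 0.636 + 0.035 = 0.122577.
u_2 = 0.122577 × 0.636 + 0.035 = 0.112959.
u_3 = 0.112959 × 0.636 + 0.035 = 0.106842.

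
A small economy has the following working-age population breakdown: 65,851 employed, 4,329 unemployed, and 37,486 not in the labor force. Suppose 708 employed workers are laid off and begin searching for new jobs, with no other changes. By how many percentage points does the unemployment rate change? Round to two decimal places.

Initially, labor force = 65,851 + 4,329 = 70,180, so u = 4,329/70,180 = 6.17%.
After the change, employed falls and unemployed rises by 708; labor force unchanged → E = 65,143, U = 5,037, labor force = 70,180.
New unemployment rate = 5,037 / 70,180 = 7.18%.
Change = 7.18% − 6.17% = +1.01 percentage points.

The unemployment rate changes by +1.01 percentage points.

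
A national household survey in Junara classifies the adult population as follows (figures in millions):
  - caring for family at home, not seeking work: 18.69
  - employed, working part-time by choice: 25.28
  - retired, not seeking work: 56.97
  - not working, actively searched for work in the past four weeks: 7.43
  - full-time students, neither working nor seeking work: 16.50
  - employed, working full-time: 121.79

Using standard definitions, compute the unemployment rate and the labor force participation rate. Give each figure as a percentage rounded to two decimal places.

Unemployment rate ≈ 4.81%; labor force participation rate ≈ 62.64%.

Employed = 25.28 + 121.79 = 147.07 million.
Unemployed = 7.43 million.
Labor force = 147.07 + 7.43 = 154.50 million.
Not in labor force = 18.69 + 56.97 + 16.50 = 92.16 million (those not working and not actively searching are outside the labor force).
Civilian working-age population = 154.50 + 92.16 = 246.66 million.
Unemployment rate = 7.43 / 154.50 = 4.81%.
Labor force participation rate = 154.50 / 246.66 = 62.64%.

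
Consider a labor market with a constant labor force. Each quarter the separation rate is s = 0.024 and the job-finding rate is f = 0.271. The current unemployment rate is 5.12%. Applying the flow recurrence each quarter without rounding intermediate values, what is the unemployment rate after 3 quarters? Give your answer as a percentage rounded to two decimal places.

Unemployment rate after three quarters ≈ 7.08%.

With a fixed labor force, u_{t+1} = u_t + s·(1−u_t) − f·u_t = u_t·(1−s−f) + s.
Here 1−s−f = 0.705 and s = 0.024.
u_1 = 0.051200 × 0.705 + 0.024 = 0.060096.
u_2 = 0.060096 × 0.705 + 0.024 = 0.066368.
u_3 = 0.066368 × 0.705 + 0.024 = 0.070789.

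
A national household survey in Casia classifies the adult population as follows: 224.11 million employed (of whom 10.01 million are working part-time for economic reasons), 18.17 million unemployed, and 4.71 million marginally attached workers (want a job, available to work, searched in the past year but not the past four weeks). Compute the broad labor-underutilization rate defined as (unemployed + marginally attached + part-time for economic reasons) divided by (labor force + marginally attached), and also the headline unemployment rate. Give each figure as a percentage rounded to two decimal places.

Labor force = 224.11 + 18.17 = 242.28 million.
Numerator = 18.17 + 4.71 + 10.01 = 32.89 million.
Denominator = 242.28 + 4.71 = 246.99 million.
Broad rate = 32.89 / 246.99 = 13.32%.
Headline unemployment rate = 18.17 / 242.28 = 7.50%.

Broad underutilization rate ≈ 13.32%; headline unemployment rate ≈ 7.50%.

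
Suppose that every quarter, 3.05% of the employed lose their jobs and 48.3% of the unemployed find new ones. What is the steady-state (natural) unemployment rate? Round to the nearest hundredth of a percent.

Steady-state unemployment rate ≈ 5.94%.

At steady state the flows balance: s·E = f·U, so U/(E+U) = s/(s+f).
u* = 3.05 / (3.05 + 48.3) = 3.05 / 51.35 = 5.94%.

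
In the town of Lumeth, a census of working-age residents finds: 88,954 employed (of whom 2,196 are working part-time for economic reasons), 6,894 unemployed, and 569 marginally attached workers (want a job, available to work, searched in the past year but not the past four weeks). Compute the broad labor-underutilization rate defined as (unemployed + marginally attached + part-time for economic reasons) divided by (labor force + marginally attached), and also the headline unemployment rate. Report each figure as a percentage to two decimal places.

Broad underutilization rate ≈ 10.02%; headline unemployment rate ≈ 7.19%.

Labor force = 88,954 + 6,894 = 95,848.
Numerator = 6,894 + 569 + 2,196 = 9,659.
Denominator = 95,848 + 569 = 96,417.
Broad rate = 9,659 / 96,417 = 10.02%.
Headline unemployment rate = 6,894 / 95,848 = 7.19%.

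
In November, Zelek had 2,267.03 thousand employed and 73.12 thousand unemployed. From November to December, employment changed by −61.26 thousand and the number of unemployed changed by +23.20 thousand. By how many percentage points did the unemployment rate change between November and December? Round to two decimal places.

The unemployment rate changed by +1.06 percentage points.

November: labor force = 2,267.03 + 73.12 = 2,340.15; u = 73.12/2,340.15 = 3.12%.
December: labor force = 2,205.77 + 96.32 = 2,302.09; u = 96.32/2,302.09 = 4.18%.
Change = 4.18% − 3.12% = +1.06 pp.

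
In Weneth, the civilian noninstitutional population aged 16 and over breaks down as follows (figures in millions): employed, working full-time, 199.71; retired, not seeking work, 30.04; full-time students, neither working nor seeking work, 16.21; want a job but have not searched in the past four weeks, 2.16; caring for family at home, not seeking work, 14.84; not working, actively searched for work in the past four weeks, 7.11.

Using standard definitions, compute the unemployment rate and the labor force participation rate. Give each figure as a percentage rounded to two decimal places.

Unemployment rate ≈ 3.44%; labor force participation rate ≈ 76.58%.

Employed = 199.71 million.
Unemployed = 7.11 million.
Labor force = 199.71 + 7.11 = 206.82 million.
Not in labor force = 30.04 + 16.21 + 2.16 + 14.84 = 63.25 million (those not working and not actively searching are outside the labor force — including those who want a job but have given up searching).
Civilian working-age population = 206.82 + 63.25 = 270.07 million.
Unemployment rate = 7.11 / 206.82 = 3.44%.
Labor force participation rate = 206.82 / 270.07 = 76.58%.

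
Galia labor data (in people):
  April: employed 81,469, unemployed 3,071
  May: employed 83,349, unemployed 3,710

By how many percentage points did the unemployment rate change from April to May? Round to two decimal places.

The unemployment rate changed by +0.63 percentage points.

April: labor force = 81,469 + 3,071 = 84,540; u = 3,071/84,540 = 3.63%.
May: labor force = 83,349 + 3,710 = 87,059; u = 3,710/87,059 = 4.26%.
Change = 4.26% − 3.63% = +0.63 pp.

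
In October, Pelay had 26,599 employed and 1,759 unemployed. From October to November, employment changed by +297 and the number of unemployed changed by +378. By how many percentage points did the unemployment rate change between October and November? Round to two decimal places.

The unemployment rate changed by +1.16 percentage points.

October: labor force = 26,599 + 1,759 = 28,358; u = 1,759/28,358 = 6.20%.
November: labor force = 26,896 + 2,137 = 29,033; u = 2,137/29,033 = 7.36%.
Change = 7.36% − 6.20% = +1.16 pp.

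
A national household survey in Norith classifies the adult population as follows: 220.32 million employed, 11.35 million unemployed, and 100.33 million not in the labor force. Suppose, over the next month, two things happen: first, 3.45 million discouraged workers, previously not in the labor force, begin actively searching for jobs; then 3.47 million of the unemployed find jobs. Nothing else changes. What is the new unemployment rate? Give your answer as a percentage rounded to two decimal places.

New unemployment rate ≈ 4.82%.

Initially, labor force = 220.32 + 11.35 = 231.67 million, so u = 11.35/231.67 = 4.90%.
After the first change, unemployed and labor force both rise by 3.45 → E = 220.32, U = 14.80, labor force = 235.12 million.
After the second change, unemployed falls and employed rises by 3.47; labor force unchanged → E = 223.79, U = 11.33, labor force = 235.12 million.
New unemployment rate = 11.33 / 235.12 = 4.82%.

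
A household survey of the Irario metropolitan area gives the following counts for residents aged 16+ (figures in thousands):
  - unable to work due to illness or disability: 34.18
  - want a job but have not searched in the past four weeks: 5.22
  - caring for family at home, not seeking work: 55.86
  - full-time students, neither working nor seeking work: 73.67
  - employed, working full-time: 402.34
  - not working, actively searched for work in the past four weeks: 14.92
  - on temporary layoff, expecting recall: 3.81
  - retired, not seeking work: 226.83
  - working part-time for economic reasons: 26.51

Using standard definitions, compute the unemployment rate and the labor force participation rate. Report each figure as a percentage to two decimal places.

Employed = 402.34 + 26.51 = 428.85 thousand (anyone who worked, including part-time for economic reasons, counts as employed).
Unemployed = 14.92 + 3.81 = 18.73 thousand (jobless and actively searching, or on temporary layoff).
Labor force = 428.85 + 18.73 = 447.58 thousand.
Not in labor force = 34.18 + 5.22 + 55.86 + 73.67 + 226.83 = 395.76 thousand (those not working and not actively searching are outside the labor force — including those who want a job but have given up searching).
Civilian working-age population = 447.58 + 395.76 = 843.34 thousand.
Unemployment rate = 18.73 / 447.58 = 4.18%.
Labor force participation rate = 447.58 / 843.34 = 53.07%.

Unemployment rate ≈ 4.18%; labor force participation rate ≈ 53.07%.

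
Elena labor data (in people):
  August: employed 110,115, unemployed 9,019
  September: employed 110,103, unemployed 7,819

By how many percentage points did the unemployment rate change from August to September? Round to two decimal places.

The unemployment rate changed by −0.94 percentage points.

August: labor force = 110,115 + 9,019 = 119,134; u = 9,019/119,134 = 7.57%.
September: labor force = 110,103 + 7,819 = 117,922; u = 7,819/117,922 = 6.63%.
Change = 6.63% − 7.57% = −0.94 pp.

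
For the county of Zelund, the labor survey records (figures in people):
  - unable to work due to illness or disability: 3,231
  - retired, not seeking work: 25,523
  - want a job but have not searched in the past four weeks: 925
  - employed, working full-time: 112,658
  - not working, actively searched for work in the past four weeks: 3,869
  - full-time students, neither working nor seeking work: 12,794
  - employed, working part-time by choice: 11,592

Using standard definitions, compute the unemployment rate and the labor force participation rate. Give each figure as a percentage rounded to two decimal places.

Employed = 112,658 + 11,592 = 124,250.
Unemployed = 3,869.
Labor force = 124,250 + 3,869 = 128,119.
Not in labor force = 3,231 + 25,523 + 925 + 12,794 = 42,473 (those not working and not actively searching are outside the labor force — including those who want a job but have given up searching).
Civilian working-age population = 128,119 + 42,473 = 170,592.
Unemployment rate = 3,869 / 128,119 = 3.02%.
Labor force participation rate = 128,119 / 170,592 = 75.10%.

Unemployment rate ≈ 3.02%; labor force participation rate ≈ 75.10%.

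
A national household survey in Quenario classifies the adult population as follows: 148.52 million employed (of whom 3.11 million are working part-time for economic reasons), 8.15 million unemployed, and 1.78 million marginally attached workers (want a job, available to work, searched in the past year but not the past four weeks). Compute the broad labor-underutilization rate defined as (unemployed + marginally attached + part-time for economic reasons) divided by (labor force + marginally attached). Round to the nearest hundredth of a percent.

Labor force = 148.52 + 8.15 = 156.67 million.
Numerator = 8.15 + 1.78 + 3.11 = 13.04 million.
Denominator = 156.67 + 1.78 = 158.45 million.
Broad rate = 13.04 / 158.45 = 8.23%.

Broad underutilization rate ≈ 8.23%.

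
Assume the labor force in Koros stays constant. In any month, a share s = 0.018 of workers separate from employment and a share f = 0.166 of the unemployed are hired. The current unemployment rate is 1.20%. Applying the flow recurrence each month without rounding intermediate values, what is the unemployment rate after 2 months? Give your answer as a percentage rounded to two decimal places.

With a fixed labor force, u_{t+1} = u_t + s·(1−u_t) − f·u_t = u_t·(1−s−f) + s.
Here 1−s−f = 0.816 and s = 0.018.
u_1 = 0.012000 × 0.816 + 0.018 = 0.027792.
u_2 = 0.027792 × 0.816 + 0.018 = 0.040678.

Unemployment rate after two months ≈ 4.07%.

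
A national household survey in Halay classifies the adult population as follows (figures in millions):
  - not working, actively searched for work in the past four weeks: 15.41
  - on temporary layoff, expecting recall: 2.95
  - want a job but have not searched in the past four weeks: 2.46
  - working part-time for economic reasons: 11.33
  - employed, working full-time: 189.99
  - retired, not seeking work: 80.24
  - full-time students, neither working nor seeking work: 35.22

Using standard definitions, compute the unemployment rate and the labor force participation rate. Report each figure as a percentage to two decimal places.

Employed = 11.33 + 189.99 = 201.32 million (anyone who worked, including part-time for economic reasons, counts as employed).
Unemployed = 15.41 + 2.95 = 18.36 million (jobless and actively searching, or on temporary layoff).
Labor force = 201.32 + 18.36 = 219.68 million.
Not in labor force = 2.46 + 80.24 + 35.22 = 117.92 million (those not working and not actively searching are outside the labor force — including those who want a job but have given up searching).
Civilian working-age population = 219.68 + 117.92 = 337.60 million.
Unemployment rate = 18.36 / 219.68 = 8.36%.
Labor force participation rate = 219.68 / 337.60 = 65.07%.

Unemployment rate ≈ 8.36%; labor force participation rate ≈ 65.07%.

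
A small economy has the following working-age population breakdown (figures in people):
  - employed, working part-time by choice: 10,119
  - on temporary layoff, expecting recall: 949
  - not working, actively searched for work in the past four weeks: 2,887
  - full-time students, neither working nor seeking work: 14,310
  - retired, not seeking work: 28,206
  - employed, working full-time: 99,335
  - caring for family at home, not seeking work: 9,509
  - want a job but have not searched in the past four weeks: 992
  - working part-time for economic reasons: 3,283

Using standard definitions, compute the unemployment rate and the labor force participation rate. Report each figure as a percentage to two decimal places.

Unemployment rate ≈ 3.29%; labor force participation rate ≈ 68.74%.

Employed = 10,119 + 99,335 + 3,283 = 112,737 (anyone who worked, including part-time for economic reasons, counts as employed).
Unemployed = 949 + 2,887 = 3,836 (jobless and actively searching, or on temporary layoff).
Labor force = 112,737 + 3,836 = 116,573.
Not in labor force = 14,310 + 28,206 + 9,509 + 992 = 53,017 (those not working and not actively searching are outside the labor force — including those who want a job but have given up searching).
Civilian working-age population = 116,573 + 53,017 = 169,590.
Unemployment rate = 3,836 / 116,573 = 3.29%.
Labor force participation rate = 116,573 / 169,590 = 68.74%.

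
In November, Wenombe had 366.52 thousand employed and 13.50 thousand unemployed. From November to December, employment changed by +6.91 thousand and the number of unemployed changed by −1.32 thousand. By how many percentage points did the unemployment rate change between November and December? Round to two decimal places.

November: labor force = 366.52 + 13.50 = 380.02; u = 13.50/380.02 = 3.55%.
December: labor force = 373.43 + 12.18 = 385.61; u = 12.18/385.61 = 3.16%.
Change = 3.16% − 3.55% = −0.39 pp.

The unemployment rate changed by −0.39 percentage points.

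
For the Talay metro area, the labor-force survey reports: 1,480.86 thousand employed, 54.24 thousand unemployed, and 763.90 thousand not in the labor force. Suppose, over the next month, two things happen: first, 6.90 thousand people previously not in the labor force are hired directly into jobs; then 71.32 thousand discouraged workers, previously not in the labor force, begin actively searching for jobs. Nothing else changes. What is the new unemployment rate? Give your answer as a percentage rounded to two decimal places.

New unemployment rate ≈ 7.78%.

Initially, labor force = 1,480.86 + 54.24 = 1,535.10 thousand, so u = 54.24/1,535.10 = 3.53%.
After the first change, employed and labor force both rise by 6.90; unemployed unchanged → E = 1,487.76, U = 54.24, labor force = 1,542.00 thousand.
After the second change, unemployed and labor force both rise by 71.32 → E = 1,487.76, U = 125.56, labor force = 1,613.32 thousand.
New unemployment rate = 125.56 / 1,613.32 = 7.78%.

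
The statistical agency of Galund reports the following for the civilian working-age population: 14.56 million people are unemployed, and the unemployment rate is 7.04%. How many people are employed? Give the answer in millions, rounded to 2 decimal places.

About 192.26 million are employed.

Labor force = U / u = 14.56 / 0.0704 ≈ 206.82 million.
Employed = labor force − unemployed = 206.82 − 14.56 = 192.26 million.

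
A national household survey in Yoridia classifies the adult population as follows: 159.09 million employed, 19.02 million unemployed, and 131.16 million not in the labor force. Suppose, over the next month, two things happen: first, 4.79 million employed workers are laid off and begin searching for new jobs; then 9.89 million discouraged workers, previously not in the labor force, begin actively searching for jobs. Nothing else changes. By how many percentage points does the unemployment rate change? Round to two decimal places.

Initially, labor force = 159.09 + 19.02 = 178.11 million, so u = 19.02/178.11 = 10.68%.
After the first change, employed falls and unemployed rises by 4.79; labor force unchanged → E = 154.30, U = 23.81, labor force = 178.11 million.
After the second change, unemployed and labor force both rise by 9.89 → E = 154.30, U = 33.70, labor force = 188.00 million.
New unemployment rate = 33.70 / 188.00 = 17.93%.
Change = 17.93% − 10.68% = +7.25 percentage points.

The unemployment rate changes by +7.25 percentage points.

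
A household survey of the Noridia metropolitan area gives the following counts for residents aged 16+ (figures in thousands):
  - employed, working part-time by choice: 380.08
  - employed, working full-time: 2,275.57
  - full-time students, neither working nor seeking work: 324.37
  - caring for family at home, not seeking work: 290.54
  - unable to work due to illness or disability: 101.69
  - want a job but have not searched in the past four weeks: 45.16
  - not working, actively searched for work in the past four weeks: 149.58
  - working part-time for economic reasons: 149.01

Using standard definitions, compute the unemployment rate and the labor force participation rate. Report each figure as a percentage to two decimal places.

Employed = 380.08 + 2,275.57 + 149.01 = 2,804.66 thousand (anyone who worked, including part-time for economic reasons, counts as employed).
Unemployed = 149.58 thousand.
Labor force = 2,804.66 + 149.58 = 2,954.24 thousand.
Not in labor force = 324.37 + 290.54 + 101.69 + 45.16 = 761.76 thousand (those not working and not actively searching are outside the labor force — including those who want a job but have given up searching).
Civilian working-age population = 2,954.24 + 761.76 = 3,716.00 thousand.
Unemployment rate = 149.58 / 2,954.24 = 5.06%.
Labor force participation rate = 2,954.24 / 3,716.00 = 79.50%.

Unemployment rate ≈ 5.06%; labor force participation rate ≈ 79.50%.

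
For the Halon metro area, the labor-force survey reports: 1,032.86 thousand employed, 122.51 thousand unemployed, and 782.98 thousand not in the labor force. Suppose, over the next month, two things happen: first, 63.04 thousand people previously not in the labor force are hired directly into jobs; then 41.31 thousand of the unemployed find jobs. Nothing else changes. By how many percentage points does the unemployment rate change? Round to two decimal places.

The unemployment rate changes by −3.94 percentage points.

Initially, labor force = 1,032.86 + 122.51 = 1,155.37 thousand, so u = 122.51/1,155.37 = 10.60%.
After the first change, employed and labor force both rise by 63.04; unemployed unchanged → E = 1,095.90, U = 122.51, labor force = 1,218.41 thousand.
After the second change, unemployed falls and employed rises by 41.31; labor force unchanged → E = 1,137.21, U = 81.20, labor force = 1,218.41 thousand.
New unemployment rate = 81.20 / 1,218.41 = 6.66%.
Change = 6.66% − 10.60% = −3.94 percentage points.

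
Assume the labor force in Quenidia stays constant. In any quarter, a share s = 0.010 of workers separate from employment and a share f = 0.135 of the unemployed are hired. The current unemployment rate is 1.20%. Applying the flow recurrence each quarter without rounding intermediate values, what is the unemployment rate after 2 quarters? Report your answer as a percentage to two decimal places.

With a fixed labor force, u_{t+1} = u_t + s·(1−u_t) − f·u_t = u_t·(1−s−f) + s.
Here 1−s−f = 0.855 and s = 0.010.
u_1 = 0.012000 × 0.855 + 0.010 = 0.020260.
u_2 = 0.020260 × 0.855 + 0.010 = 0.027322.

Unemployment rate after two quarters ≈ 2.73%.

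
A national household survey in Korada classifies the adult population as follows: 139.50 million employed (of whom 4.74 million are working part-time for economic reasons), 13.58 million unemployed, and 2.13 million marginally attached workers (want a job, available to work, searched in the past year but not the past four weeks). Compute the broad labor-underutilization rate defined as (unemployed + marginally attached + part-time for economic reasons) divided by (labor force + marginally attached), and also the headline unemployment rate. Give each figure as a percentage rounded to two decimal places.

Labor force = 139.50 + 13.58 = 153.08 million.
Numerator = 13.58 + 2.13 + 4.74 = 20.45 million.
Denominator = 153.08 + 2.13 = 155.21 million.
Broad rate = 20.45 / 155.21 = 13.18%.
Headline unemployment rate = 13.58 / 153.08 = 8.87%.

Broad underutilization rate ≈ 13.18%; headline unemployment rate ≈ 8.87%.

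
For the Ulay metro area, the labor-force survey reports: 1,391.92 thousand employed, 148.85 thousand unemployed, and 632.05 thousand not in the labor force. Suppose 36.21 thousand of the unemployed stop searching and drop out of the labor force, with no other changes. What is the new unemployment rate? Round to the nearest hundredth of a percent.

New unemployment rate ≈ 7.49%.

Initially, labor force = 1,391.92 + 148.85 = 1,540.77 thousand, so u = 148.85/1,540.77 = 9.66%.
After the change, unemployed and labor force both fall by 36.21 → E = 1,391.92, U = 112.64, labor force = 1,504.56 thousand.
New unemployment rate = 112.64 / 1,504.56 = 7.49%.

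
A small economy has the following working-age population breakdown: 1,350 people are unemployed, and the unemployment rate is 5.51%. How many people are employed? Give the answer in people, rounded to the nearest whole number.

Labor force = U / u = 1,350 / 0.0551 ≈ 24,501.
Employed = labor force − unemployed = 24,501 − 1,350 = 23,151.

About 23,151 are employed.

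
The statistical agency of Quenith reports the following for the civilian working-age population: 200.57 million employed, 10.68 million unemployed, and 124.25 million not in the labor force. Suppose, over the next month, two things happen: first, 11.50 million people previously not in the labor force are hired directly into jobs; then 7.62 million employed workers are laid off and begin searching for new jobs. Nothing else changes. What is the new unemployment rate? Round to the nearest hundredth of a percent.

Initially, labor force = 200.57 + 10.68 = 211.25 million, so u = 10.68/211.25 = 5.06%.
After the first change, employed and labor force both rise by 11.50; unemployed unchanged → E = 212.07, U = 10.68, labor force = 222.75 million.
After the second change, employed falls and unemployed rises by 7.62; labor force unchanged → E = 204.45, U = 18.30, labor force = 222.75 million.
New unemployment rate = 18.30 / 222.75 = 8.22%.

New unemployment rate ≈ 8.22%.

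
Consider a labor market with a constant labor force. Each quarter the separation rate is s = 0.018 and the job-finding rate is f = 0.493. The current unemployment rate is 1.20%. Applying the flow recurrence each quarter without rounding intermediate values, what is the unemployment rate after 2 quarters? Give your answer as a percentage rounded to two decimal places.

Unemployment rate after two quarters ≈ 2.97%.

With a fixed labor force, u_{t+1} = u_t + s·(1−u_t) − f·u_t = u_t·(1−s−f) + s.
Here 1−s−f = 0.489 and s = 0.018.
u_1 = 0.012000 × 0.489 + 0.018 = 0.023868.
u_2 = 0.023868 × 0.489 + 0.018 = 0.029671.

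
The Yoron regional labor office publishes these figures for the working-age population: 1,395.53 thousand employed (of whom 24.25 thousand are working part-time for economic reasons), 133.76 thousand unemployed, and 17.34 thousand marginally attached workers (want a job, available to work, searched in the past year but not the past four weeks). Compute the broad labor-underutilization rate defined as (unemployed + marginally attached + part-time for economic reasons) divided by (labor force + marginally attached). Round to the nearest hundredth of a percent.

Labor force = 1,395.53 + 133.76 = 1,529.29 thousand.
Numerator = 133.76 + 17.34 + 24.25 = 175.35 thousand.
Denominator = 1,529.29 + 17.34 = 1,546.63 thousand.
Broad rate = 175.35 / 1,546.63 = 11.34%.

Broad underutilization rate ≈ 11.34%.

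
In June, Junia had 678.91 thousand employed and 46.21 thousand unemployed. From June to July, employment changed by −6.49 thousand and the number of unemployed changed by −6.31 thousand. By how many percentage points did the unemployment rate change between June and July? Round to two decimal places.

June: labor force = 678.91 + 46.21 = 725.12; u = 46.21/725.12 = 6.37%.
July: labor force = 672.42 + 39.90 = 712.32; u = 39.90/712.32 = 5.60%.
Change = 5.60% − 6.37% = −0.77 pp.

The unemployment rate changed by −0.77 percentage points.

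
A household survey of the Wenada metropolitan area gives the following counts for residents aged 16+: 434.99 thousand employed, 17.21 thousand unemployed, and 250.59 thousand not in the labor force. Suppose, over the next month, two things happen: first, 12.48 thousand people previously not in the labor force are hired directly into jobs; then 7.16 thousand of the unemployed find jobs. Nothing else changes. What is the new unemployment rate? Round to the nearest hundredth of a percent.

New unemployment rate ≈ 2.16%.

Initially, labor force = 434.99 + 17.21 = 452.20 thousand, so u = 17.21/452.20 = 3.81%.
After the first change, employed and labor force both rise by 12.48; unemployed unchanged → E = 447.47, U = 17.21, labor force = 464.68 thousand.
After the second change, unemployed falls and employed rises by 7.16; labor force unchanged → E = 454.63, U = 10.05, labor force = 464.68 thousand.
New unemployment rate = 10.05 / 464.68 = 2.16%.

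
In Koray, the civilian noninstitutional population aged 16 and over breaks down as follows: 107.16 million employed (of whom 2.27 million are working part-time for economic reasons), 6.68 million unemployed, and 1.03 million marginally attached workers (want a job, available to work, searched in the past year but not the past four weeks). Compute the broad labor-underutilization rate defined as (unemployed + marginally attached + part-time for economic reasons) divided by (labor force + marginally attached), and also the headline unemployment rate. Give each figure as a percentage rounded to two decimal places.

Broad underutilization rate ≈ 8.69%; headline unemployment rate ≈ 5.87%.

Labor force = 107.16 + 6.68 = 113.84 million.
Numerator = 6.68 + 1.03 + 2.27 = 9.98 million.
Denominator = 113.84 + 1.03 = 114.87 million.
Broad rate = 9.98 / 114.87 = 8.69%.
Headline unemployment rate = 6.68 / 113.84 = 5.87%.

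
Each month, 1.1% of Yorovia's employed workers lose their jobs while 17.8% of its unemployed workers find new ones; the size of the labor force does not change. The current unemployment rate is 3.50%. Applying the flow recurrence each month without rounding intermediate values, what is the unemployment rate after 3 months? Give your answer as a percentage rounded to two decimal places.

Unemployment rate after three months ≈ 4.58%.

With a fixed labor force, u_{t+1} = u_t + s·(1−u_t) − f·u_t = u_t·(1−s−f) + s.
Here 1−s−f = 0.811 and s = 0.011.
u_1 = 0.035000 × 0.811 + 0.011 = 0.039385.
u_2 = 0.039385 × 0.811 + 0.011 = 0.042941.
u_3 = 0.042941 × 0.811 + 0.011 = 0.045825.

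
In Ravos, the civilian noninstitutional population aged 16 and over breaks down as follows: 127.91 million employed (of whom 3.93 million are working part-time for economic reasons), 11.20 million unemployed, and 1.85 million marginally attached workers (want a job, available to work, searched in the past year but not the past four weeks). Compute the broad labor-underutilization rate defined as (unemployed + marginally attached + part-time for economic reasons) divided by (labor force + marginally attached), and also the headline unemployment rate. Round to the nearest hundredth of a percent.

Broad underutilization rate ≈ 12.05%; headline unemployment rate ≈ 8.05%.

Labor force = 127.91 + 11.20 = 139.11 million.
Numerator = 11.20 + 1.85 + 3.93 = 16.98 million.
Denominator = 139.11 + 1.85 = 140.96 million.
Broad rate = 16.98 / 140.96 = 12.05%.
Headline unemployment rate = 11.20 / 139.11 = 8.05%.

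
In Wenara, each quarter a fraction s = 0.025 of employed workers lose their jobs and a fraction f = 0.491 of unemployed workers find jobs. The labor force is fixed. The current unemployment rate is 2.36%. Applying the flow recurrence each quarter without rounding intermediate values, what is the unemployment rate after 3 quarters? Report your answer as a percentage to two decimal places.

Unemployment rate after three quarters ≈ 4.56%.

With a fixed labor force, u_{t+1} = u_t + s·(1−u_t) − f·u_t = u_t·(1−s−f) + s.
Here 1−s−f = 0.484 and s = 0.025.
u_1 = 0.023600 × 0.484 + 0.025 = 0.036422.
u_2 = 0.036422 × 0.484 + 0.025 = 0.042628.
u_3 = 0.042628 × 0.484 + 0.025 = 0.045632.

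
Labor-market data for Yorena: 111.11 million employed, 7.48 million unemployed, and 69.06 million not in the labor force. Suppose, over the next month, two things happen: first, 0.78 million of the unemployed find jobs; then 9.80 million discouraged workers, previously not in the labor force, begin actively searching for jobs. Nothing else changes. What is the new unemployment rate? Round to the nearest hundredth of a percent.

New unemployment rate ≈ 12.85%.

Initially, labor force = 111.11 + 7.48 = 118.59 million, so u = 7.48/118.59 = 6.31%.
After the first change, unemployed falls and employed rises by 0.78; labor force unchanged → E = 111.89, U = 6.70, labor force = 118.59 million.
After the second change, unemployed and labor force both rise by 9.80 → E = 111.89, U = 16.50, labor force = 128.39 million.
New unemployment rate = 16.50 / 128.39 = 12.85%.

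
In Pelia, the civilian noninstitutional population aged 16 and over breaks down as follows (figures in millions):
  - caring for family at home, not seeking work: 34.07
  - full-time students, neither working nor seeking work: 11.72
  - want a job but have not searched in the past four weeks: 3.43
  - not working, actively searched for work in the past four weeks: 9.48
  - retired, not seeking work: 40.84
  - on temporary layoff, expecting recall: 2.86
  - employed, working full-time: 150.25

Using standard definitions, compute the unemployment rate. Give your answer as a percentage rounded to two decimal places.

Unemployment rate ≈ 7.59%.

Employed = 150.25 million.
Unemployed = 9.48 + 2.86 = 12.34 million (jobless and actively searching, or on temporary layoff).
Labor force = 150.25 + 12.34 = 162.59 million.
Unemployment rate = 12.34 / 162.59 = 7.59%.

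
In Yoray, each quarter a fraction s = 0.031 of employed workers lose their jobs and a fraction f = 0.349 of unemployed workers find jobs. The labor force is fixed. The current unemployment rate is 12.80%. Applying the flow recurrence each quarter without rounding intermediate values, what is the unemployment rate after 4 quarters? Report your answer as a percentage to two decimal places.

Unemployment rate after four quarters ≈ 8.84%.

With a fixed labor force, u_{t+1} = u_t + s·(1−u_t) − f·u_t = u_t·(1−s−f) + s.
Here 1−s−f = 0.620 and s = 0.031.
u_1 = 0.128000 × 0.620 + 0.031 = 0.110360.
u_2 = 0.110360 × 0.620 + 0.031 = 0.099423.
u_3 = 0.099423 × 0.620 + 0.031 = 0.092642.
u_4 = 0.092642 × 0.620 + 0.031 = 0.088438.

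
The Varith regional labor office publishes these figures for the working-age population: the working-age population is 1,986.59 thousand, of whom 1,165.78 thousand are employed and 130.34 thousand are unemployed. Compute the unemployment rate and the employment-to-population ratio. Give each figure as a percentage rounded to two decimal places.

Unemployment rate ≈ 10.06%; employment-population ratio ≈ 58.68%.

Labor force = employed + unemployed = 1,165.78 + 130.34 = 1,296.12 thousand.
Unemployment rate = 130.34 / 1,296.12 = 10.06%.
Employment-population ratio = 1,165.78 / 1,986.59 = 58.68%.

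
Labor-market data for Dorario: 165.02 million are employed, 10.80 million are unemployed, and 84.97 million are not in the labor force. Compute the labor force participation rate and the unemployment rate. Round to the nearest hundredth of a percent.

Labor force participation rate ≈ 67.42%; unemployment rate ≈ 6.14%.

Labor force = employed + unemployed = 165.02 + 10.80 = 175.82 million.
Working-age population = 175.82 + 84.97 = 260.79 million.
Unemployment rate = 10.80 / 175.82 = 6.14%.
Labor force participation rate = 175.82 / 260.79 = 67.42%.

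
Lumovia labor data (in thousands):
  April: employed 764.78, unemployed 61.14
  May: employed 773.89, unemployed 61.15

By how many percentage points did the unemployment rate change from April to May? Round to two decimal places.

The unemployment rate changed by −0.08 percentage points.

April: labor force = 764.78 + 61.14 = 825.92; u = 61.14/825.92 = 7.40%.
May: labor force = 773.89 + 61.15 = 835.04; u = 61.15/835.04 = 7.32%.
Change = 7.32% − 7.40% = −0.08 pp.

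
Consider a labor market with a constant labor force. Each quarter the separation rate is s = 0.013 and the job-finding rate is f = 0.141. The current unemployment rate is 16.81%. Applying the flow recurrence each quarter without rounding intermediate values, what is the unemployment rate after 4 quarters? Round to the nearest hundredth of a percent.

Unemployment rate after four quarters ≈ 12.73%.

With a fixed labor force, u_{t+1} = u_t + s·(1−u_t) − f·u_t = u_t·(1−s−f) + s.
Here 1−s−f = 0.846 and s = 0.013.
u_1 = 0.168100 × 0.846 + 0.013 = 0.155213.
u_2 = 0.155213 × 0.846 + 0.013 = 0.144310.
u_3 = 0.144310 × 0.846 + 0.013 = 0.135086.
u_4 = 0.135086 × 0.846 + 0.013 = 0.127283.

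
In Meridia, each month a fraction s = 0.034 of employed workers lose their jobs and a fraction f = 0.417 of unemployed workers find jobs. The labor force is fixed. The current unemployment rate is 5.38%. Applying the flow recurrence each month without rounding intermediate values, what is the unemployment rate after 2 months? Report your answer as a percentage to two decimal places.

With a fixed labor force, u_{t+1} = u_t + s·(1−u_t) − f·u_t = u_t·(1−s−f) + s.
Here 1−s−f = 0.549 and s = 0.034.
u_1 = 0.053800 × 0.549 + 0.034 = 0.063536.
u_2 = 0.063536 × 0.549 + 0.034 = 0.068881.

Unemployment rate after two months ≈ 6.89%.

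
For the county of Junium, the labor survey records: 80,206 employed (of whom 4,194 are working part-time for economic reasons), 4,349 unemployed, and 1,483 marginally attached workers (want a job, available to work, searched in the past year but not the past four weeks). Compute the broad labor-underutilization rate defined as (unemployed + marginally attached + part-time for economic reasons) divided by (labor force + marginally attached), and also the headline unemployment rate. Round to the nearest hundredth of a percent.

Labor force = 80,206 + 4,349 = 84,555.
Numerator = 4,349 + 1,483 + 4,194 = 10,026.
Denominator = 84,555 + 1,483 = 86,038.
Broad rate = 10,026 / 86,038 = 11.65%.
Headline unemployment rate = 4,349 / 84,555 = 5.14%.

Broad underutilization rate ≈ 11.65%; headline unemployment rate ≈ 5.14%.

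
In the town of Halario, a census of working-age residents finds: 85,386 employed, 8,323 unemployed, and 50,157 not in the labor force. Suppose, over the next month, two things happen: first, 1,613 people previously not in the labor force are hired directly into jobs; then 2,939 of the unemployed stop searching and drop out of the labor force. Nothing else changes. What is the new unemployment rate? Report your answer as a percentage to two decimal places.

New unemployment rate ≈ 5.83%.

Initially, labor force = 85,386 + 8,323 = 93,709, so u = 8,323/93,709 = 8.88%.
After the first change, employed and labor force both rise by 1,613; unemployed unchanged → E = 86,999, U = 8,323, labor force = 95,322.
After the second change, unemployed and labor force both fall by 2,939 → E = 86,999, U = 5,384, labor force = 92,383.
New unemployment rate = 5,384 / 92,383 = 5.83%.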